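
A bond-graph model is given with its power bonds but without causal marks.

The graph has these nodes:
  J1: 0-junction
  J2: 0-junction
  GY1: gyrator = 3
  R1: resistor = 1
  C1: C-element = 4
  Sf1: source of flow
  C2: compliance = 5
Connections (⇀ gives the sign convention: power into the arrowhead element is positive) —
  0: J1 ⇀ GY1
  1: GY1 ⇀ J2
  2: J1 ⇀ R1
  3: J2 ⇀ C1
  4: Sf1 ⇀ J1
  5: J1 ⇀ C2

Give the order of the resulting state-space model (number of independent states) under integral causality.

2  (C1, C2 all integral)

bond 4 stroke at Sf1  (source Sf1 imposes f)
bond 3 stroke at J2  (C1: C, integral causality)
bond 1 stroke at GY1  (common-e at J2 fixed by 3)
bond 0 stroke at GY1  (GY1 both-in/both-out from 1)
bond 5 stroke at J1  (C2 integral (e out))
bond 2 stroke at R1  (J1 effort already set via bond 5)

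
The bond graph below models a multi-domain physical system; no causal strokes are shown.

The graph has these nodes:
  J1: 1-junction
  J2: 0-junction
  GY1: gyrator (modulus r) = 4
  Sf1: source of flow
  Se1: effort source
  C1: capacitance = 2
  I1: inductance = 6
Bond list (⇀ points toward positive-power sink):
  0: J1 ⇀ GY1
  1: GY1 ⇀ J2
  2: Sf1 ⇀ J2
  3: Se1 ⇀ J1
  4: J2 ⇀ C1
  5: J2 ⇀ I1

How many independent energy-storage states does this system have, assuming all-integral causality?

β2 stroke→Sf1  (Sf1 (Sf) sets flow on bond)
β3 stroke→J1  (Se1: effort source, stroke at far end)
β0 stroke→GY1  (only one flow-in slot at J1)
β1 stroke→GY1  (GY GY1: same side as bond 0)
β4 stroke→J2  (prefer integral on C1)
β5 stroke→I1  (0-jn J2 has e-setter on 4)

2  (C1, I1 all integral)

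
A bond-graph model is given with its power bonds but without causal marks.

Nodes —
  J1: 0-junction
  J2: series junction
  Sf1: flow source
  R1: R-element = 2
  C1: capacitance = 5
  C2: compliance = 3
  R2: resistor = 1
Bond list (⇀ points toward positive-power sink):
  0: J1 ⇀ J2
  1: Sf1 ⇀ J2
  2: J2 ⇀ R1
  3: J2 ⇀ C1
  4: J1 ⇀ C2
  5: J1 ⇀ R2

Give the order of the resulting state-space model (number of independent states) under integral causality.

2  (C1, C2 all integral)

β1 stroke→Sf1  (Sf1 fixes flow; stroke at Sf1)
β0 stroke→J2  (1-jn J2 has f-setter on 1)
β2 stroke→J2  (common-f at J2 fixed by 1)
β3 stroke→J2  (J2 flow already set via bond 1)
β4 stroke→J1  (C2 integral (e out))
β5 stroke→R2  (common-e at J1 fixed by 4)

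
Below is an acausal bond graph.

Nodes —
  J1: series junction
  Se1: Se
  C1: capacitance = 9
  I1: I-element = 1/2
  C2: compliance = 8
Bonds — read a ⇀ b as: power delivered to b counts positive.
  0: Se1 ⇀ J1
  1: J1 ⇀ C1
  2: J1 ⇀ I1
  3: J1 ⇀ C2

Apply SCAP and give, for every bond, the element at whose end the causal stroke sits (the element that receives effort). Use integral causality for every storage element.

#0 stroke→J1  (Se1: effort source, stroke at far end)
#1 stroke→J1  (C1 integral (e out))
#2 stroke→I1  (I1 integral (f out))
#3 stroke→J1  (1-jn J1 has f-setter on 2)

#0 stroke→J1
#1 stroke→J1
#2 stroke→I1
#3 stroke→J1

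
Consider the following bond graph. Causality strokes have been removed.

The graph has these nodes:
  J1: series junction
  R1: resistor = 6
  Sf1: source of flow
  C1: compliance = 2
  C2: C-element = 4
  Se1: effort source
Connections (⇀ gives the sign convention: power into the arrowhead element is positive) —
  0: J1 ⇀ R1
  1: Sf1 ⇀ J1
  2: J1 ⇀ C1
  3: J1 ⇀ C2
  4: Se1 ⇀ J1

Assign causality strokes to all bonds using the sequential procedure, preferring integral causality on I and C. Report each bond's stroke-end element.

β1 →Sf1  (source Sf1 imposes f)
β4 →J1  (Se1: effort source, stroke at far end)
β0 →J1  (1-jn J1 has f-setter on 1)
β2 →J1  (1-jn J1 has f-setter on 1)
β3 →J1  (J1: bond 1 brought flow, rest push out)

β0 →J1
β1 →Sf1
β2 →J1
β3 →J1
β4 →J1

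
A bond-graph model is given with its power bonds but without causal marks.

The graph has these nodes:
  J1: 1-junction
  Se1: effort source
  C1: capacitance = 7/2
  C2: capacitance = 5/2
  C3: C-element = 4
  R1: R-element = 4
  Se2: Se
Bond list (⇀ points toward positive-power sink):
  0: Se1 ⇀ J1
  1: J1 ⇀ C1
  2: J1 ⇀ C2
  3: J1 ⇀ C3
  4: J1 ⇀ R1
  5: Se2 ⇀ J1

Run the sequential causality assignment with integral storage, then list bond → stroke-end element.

β0 |J1
β1 |J1
β2 |J1
β3 |J1
β4 |R1
β5 |J1

bond 0 →J1  (Se1 (Se) sets effort on bond)
bond 5 →J1  (source Se2 imposes e)
bond 1 →J1  (C1 integral (e out))
bond 2 →J1  (C2 integral (e out))
bond 3 →J1  (C3 integral (e out))
bond 4 →R1  (J1 needs exactly one f-in)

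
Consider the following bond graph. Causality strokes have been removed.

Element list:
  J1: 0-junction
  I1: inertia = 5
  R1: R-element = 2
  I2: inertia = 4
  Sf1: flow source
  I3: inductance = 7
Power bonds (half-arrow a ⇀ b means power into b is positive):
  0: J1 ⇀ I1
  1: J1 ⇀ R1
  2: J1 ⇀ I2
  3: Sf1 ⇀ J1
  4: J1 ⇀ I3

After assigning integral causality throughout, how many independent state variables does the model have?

β3 stroke→Sf1  (source Sf1 imposes f)
β0 stroke→I1  (I1 outputs flow p/I1)
β2 stroke→I2  (I2 integral (f out))
β4 stroke→I3  (prefer integral on I3)
β1 stroke→J1  (only one effort-in slot at J1)

3  (I1, I2, I3 all integral)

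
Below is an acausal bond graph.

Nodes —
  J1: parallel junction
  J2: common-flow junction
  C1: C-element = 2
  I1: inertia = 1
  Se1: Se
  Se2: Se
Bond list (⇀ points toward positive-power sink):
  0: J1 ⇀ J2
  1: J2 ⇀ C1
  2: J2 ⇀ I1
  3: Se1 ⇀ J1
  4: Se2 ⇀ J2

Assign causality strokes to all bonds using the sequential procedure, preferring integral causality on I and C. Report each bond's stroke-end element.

b0 →J2
b1 →J2
b2 →I1
b3 →J1
b4 →J2

#3 stroke at J1  (Se1 fixes effort; stroke away)
#4 stroke at J2  (Se2: effort source, stroke at far end)
#0 stroke at J2  (J1: bond 3 brought effort, rest push out)
#1 stroke at J2  (C1: C, integral causality)
#2 stroke at I1  (J2 needs exactly one f-in)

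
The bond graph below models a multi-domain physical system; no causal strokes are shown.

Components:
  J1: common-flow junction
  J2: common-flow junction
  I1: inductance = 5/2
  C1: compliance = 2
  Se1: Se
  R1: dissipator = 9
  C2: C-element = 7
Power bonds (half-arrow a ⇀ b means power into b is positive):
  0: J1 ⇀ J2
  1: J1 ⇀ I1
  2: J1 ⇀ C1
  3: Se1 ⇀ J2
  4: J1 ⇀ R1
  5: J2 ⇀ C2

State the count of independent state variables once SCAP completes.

bond 3 stroke at J2  (Se1 (Se) sets effort on bond)
bond 1 stroke at I1  (I1 outputs flow p/I1)
bond 0 stroke at J1  (J1 flow already set via bond 1)
bond 2 stroke at J1  (J1 flow already set via bond 1)
bond 4 stroke at J1  (common-f at J1 fixed by 1)
bond 5 stroke at J2  (J2 flow already set via bond 0)

3  (C1, C2, I1 all integral)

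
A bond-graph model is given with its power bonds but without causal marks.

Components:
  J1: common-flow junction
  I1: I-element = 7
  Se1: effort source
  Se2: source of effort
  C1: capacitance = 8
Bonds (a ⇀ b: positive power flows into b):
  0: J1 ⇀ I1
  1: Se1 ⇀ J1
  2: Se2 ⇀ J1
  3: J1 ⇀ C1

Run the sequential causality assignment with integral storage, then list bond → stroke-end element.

#1 →J1  (source Se1 imposes e)
#2 →J1  (Se2 fixes effort; stroke away)
#0 →I1  (I1 outputs flow p/I1)
#3 →J1  (1-jn J1 has f-setter on 0)

#0 stroke at I1
#1 stroke at J1
#2 stroke at J1
#3 stroke at J1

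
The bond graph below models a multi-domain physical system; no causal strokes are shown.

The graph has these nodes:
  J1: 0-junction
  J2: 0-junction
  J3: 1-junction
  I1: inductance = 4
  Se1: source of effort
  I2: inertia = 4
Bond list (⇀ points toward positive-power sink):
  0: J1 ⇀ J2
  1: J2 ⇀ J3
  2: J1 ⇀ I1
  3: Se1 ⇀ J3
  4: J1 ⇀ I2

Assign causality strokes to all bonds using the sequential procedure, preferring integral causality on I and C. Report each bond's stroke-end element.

#3 |J3  (source Se1 imposes e)
#1 |J2  (J3 needs exactly one f-in)
#0 |J1  (0-jn J2 has e-setter on 1)
#2 |I1  (common-e at J1 fixed by 0)
#4 |I2  (J1 effort already set via bond 0)

b0 stroke→J1
b1 stroke→J2
b2 stroke→I1
b3 stroke→J3
b4 stroke→I2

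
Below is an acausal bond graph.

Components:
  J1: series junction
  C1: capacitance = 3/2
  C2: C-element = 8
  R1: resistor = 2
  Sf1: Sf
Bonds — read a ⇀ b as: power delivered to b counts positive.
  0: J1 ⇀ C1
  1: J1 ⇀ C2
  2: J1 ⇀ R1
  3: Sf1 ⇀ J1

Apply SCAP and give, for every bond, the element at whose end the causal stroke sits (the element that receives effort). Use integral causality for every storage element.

#3 stroke→Sf1  (Sf1 fixes flow; stroke at Sf1)
#0 stroke→J1  (J1: bond 3 brought flow, rest push out)
#1 stroke→J1  (J1 flow already set via bond 3)
#2 stroke→J1  (J1 flow already set via bond 3)

β0 |J1
β1 |J1
β2 |J1
β3 |Sf1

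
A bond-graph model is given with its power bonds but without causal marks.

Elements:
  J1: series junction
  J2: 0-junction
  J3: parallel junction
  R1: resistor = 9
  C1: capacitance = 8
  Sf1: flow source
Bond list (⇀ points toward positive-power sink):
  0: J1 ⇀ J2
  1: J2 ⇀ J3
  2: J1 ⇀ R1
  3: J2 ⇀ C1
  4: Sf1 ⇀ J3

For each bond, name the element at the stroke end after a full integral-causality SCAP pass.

β4 |Sf1  (source Sf1 imposes f)
β1 |J3  (J3: last free bond brings effort in)
β3 |J2  (C1: C, integral causality)
β0 |J1  (common-e at J2 fixed by 3)
β2 |R1  (only one flow-in slot at J1)

b0 |J1
b1 |J3
b2 |R1
b3 |J2
b4 |Sf1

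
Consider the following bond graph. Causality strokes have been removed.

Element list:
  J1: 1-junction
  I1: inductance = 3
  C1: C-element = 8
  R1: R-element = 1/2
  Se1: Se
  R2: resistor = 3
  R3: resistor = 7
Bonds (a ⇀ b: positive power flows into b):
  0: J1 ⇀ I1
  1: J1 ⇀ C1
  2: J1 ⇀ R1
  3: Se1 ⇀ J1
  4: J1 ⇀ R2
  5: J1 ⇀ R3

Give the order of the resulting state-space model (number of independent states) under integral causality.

2  (C1, I1 all integral)

b3 stroke at J1  (Se1 (Se) sets effort on bond)
b0 stroke at I1  (I1 outputs flow p/I1)
b1 stroke at J1  (J1: bond 0 brought flow, rest push out)
b2 stroke at J1  (common-f at J1 fixed by 0)
b4 stroke at J1  (common-f at J1 fixed by 0)
b5 stroke at J1  (J1 flow already set via bond 0)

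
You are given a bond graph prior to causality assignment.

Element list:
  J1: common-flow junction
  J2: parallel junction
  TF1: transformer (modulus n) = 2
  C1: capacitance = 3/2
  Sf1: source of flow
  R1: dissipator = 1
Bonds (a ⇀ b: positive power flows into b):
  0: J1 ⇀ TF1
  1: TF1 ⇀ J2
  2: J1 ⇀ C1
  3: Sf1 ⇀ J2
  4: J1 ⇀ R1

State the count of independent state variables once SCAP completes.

b3 stroke at Sf1  (Sf1 (Sf) sets flow on bond)
b1 stroke at J2  (only one effort-in slot at J2)
b0 stroke at TF1  (through TF1, causality passes straight; one stroke at TF1)
b2 stroke at J1  (1-jn J1 has f-setter on 0)
b4 stroke at J1  (1-jn J1 has f-setter on 0)

1  (C1 all integral)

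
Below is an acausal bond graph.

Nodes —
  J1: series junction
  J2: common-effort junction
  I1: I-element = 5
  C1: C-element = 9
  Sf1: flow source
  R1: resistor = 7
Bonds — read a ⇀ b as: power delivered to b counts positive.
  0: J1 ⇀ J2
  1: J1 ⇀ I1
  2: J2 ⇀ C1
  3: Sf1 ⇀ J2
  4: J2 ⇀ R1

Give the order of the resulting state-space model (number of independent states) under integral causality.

2  (C1, I1 all integral)

#3 stroke at Sf1  (Sf1 fixes flow; stroke at Sf1)
#1 stroke at I1  (I1: I, integral causality)
#0 stroke at J1  (1-jn J1 has f-setter on 1)
#2 stroke at J2  (C1 outputs effort q/C1)
#4 stroke at R1  (common-e at J2 fixed by 2)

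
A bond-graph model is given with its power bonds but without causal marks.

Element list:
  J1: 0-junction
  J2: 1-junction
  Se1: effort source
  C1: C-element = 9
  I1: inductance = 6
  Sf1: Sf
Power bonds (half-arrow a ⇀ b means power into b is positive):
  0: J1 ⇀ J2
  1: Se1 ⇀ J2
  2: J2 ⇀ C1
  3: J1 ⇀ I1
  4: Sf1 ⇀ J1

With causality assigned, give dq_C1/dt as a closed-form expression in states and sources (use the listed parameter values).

β1 stroke at J2  (Se1 fixes effort; stroke away)
β4 stroke at Sf1  (Sf1 (Sf) sets flow on bond)
β2 stroke at J2  (C1 outputs effort q/C1)
β0 stroke at J1  (closing 1-jn rule on J2)
β3 stroke at I1  (common-e at J1 fixed by 0)

dq_C1/dt = F_Sf1 - p_I1/6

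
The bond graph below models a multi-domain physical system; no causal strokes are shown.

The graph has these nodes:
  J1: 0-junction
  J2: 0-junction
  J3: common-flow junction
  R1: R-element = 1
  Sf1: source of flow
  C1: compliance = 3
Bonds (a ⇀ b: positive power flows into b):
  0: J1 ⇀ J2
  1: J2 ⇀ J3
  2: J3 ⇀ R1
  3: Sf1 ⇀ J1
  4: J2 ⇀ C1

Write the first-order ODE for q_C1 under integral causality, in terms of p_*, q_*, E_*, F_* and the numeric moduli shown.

dq_C1/dt = F_Sf1 - q_C1/3

b3 stroke at Sf1  (Sf1 (Sf) sets flow on bond)
b0 stroke at J1  (J1 needs exactly one e-in)
b4 stroke at J2  (C1 outputs effort q/C1)
b1 stroke at J3  (common-e at J2 fixed by 4)
b2 stroke at R1  (J3 needs exactly one f-in)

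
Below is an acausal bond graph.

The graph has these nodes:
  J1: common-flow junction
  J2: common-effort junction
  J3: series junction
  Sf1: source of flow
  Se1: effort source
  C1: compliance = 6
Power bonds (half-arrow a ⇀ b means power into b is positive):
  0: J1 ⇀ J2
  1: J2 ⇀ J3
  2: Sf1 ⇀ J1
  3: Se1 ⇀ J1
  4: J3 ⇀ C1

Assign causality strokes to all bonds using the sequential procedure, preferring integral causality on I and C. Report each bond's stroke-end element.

β0 stroke→J1
β1 stroke→J2
β2 stroke→Sf1
β3 stroke→J1
β4 stroke→J3

β2 |Sf1  (Sf1: flow source, stroke at near end)
β3 |J1  (Se1: effort source, stroke at far end)
β0 |J1  (1-jn J1 has f-setter on 2)
β1 |J2  (only one effort-in slot at J2)
β4 |J3  (1-jn J3 has f-setter on 1)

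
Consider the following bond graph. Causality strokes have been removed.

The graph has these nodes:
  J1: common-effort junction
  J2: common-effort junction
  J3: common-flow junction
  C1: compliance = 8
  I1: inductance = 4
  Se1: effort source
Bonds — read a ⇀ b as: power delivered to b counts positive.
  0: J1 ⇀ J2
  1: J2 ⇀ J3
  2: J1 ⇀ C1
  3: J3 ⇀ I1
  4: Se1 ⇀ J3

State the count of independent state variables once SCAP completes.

bond 4 →J3  (Se1: effort source, stroke at far end)
bond 2 →J1  (C1 outputs effort q/C1)
bond 0 →J2  (0-jn J1 has e-setter on 2)
bond 1 →J3  (common-e at J2 fixed by 0)
bond 3 →I1  (only one flow-in slot at J3)

2  (C1, I1 all integral)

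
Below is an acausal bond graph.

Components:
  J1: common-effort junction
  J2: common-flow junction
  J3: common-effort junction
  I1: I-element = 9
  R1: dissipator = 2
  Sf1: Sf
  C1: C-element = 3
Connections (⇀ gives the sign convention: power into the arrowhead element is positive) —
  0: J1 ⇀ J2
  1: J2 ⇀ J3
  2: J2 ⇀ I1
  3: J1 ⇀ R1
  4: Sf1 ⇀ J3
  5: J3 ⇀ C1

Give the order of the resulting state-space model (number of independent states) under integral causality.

2  (C1, I1 all integral)

β4 stroke→Sf1  (Sf1: flow source, stroke at near end)
β2 stroke→I1  (I1: I, integral causality)
β0 stroke→J2  (common-f at J2 fixed by 2)
β1 stroke→J2  (common-f at J2 fixed by 2)
β5 stroke→J3  (J3 needs exactly one e-in)
β3 stroke→J1  (closing 0-jn rule on J1)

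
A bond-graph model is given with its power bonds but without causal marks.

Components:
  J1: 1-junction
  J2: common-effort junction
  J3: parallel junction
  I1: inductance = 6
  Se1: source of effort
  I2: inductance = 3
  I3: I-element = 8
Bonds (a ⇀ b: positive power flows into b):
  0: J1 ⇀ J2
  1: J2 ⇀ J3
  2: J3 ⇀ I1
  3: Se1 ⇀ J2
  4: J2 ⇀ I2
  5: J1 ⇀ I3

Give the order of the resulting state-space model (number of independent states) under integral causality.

3  (I1, I2, I3 all integral)

bond 3 stroke→J2  (Se1 (Se) sets effort on bond)
bond 0 stroke→J1  (J2: bond 3 brought effort, rest push out)
bond 1 stroke→J3  (J2 effort already set via bond 3)
bond 4 stroke→I2  (0-jn J2 has e-setter on 3)
bond 2 stroke→I1  (J3 effort already set via bond 1)
bond 5 stroke→I3  (only one flow-in slot at J1)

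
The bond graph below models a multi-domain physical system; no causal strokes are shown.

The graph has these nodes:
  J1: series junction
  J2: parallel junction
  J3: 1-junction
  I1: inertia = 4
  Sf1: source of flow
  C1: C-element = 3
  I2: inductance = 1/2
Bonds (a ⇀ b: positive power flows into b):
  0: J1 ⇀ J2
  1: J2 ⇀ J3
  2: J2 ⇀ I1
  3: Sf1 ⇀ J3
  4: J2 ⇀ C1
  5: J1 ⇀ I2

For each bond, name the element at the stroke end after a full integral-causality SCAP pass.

bond 0 |J1
bond 1 |J3
bond 2 |I1
bond 3 |Sf1
bond 4 |J2
bond 5 |I2

bond 3 →Sf1  (Sf1: flow source, stroke at near end)
bond 1 →J3  (common-f at J3 fixed by 3)
bond 2 →I1  (I1 outputs flow p/I1)
bond 4 →J2  (C1: C, integral causality)
bond 0 →J1  (J2: bond 4 brought effort, rest push out)
bond 5 →I2  (J1 needs exactly one f-in)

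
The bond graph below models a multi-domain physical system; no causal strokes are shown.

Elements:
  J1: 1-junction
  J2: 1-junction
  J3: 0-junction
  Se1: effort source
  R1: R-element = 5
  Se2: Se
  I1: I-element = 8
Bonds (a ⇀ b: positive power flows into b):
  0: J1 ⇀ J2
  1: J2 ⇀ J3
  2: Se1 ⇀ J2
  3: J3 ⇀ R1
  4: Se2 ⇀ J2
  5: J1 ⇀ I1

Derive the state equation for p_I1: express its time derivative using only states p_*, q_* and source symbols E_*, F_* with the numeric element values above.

b2 |J2  (source Se1 imposes e)
b4 |J2  (source Se2 imposes e)
b5 |I1  (I1: I, integral causality)
b0 |J1  (J1: bond 5 brought flow, rest push out)
b1 |J2  (J2 flow already set via bond 0)
b3 |J3  (J3: last free bond brings effort in)

dp_I1/dt = E_Se1 + E_Se2 - 5*p_I1/8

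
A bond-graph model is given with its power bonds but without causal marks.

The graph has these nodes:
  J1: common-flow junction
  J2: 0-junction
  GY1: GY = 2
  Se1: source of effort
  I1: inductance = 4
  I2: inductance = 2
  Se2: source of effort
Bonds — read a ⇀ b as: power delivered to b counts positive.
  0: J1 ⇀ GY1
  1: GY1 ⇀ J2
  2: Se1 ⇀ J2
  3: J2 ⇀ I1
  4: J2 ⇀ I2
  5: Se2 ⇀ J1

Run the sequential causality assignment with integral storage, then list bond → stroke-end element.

b2 stroke at J2  (Se1: effort source, stroke at far end)
b5 stroke at J1  (Se2 fixes effort; stroke away)
b0 stroke at GY1  (J1 needs exactly one f-in)
b1 stroke at GY1  (common-e at J2 fixed by 2)
b3 stroke at I1  (J2: bond 2 brought effort, rest push out)
b4 stroke at I2  (J2: bond 2 brought effort, rest push out)

β0 |GY1
β1 |GY1
β2 |J2
β3 |I1
β4 |I2
β5 |J1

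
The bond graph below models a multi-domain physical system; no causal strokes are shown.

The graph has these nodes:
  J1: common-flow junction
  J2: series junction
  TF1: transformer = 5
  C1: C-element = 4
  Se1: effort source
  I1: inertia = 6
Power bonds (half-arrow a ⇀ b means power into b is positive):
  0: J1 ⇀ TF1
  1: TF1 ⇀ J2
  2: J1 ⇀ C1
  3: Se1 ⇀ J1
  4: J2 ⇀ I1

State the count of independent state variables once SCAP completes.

2  (C1, I1 all integral)

b3 stroke at J1  (Se1 fixes effort; stroke away)
b2 stroke at J1  (prefer integral on C1)
b0 stroke at TF1  (J1: last free bond brings flow in)
b1 stroke at J2  (TF1: transformer flips bond 0)
b4 stroke at I1  (J2 needs exactly one f-in)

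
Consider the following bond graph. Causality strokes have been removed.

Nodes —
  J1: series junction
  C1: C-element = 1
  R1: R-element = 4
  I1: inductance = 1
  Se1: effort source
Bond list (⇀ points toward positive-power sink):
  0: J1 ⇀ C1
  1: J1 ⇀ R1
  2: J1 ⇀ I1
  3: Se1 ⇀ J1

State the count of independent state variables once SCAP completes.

β3 |J1  (Se1 (Se) sets effort on bond)
β0 |J1  (C1 outputs effort q/C1)
β2 |I1  (I1: I, integral causality)
β1 |J1  (common-f at J1 fixed by 2)

2  (C1, I1 all integral)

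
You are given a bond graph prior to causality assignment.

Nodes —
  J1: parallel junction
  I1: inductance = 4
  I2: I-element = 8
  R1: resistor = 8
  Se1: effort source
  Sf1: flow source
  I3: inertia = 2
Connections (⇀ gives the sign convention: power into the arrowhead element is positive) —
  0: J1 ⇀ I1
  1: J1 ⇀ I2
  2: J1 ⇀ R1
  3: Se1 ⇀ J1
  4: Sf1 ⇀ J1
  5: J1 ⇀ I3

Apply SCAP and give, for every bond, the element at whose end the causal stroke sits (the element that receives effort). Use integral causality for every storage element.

β3 stroke→J1  (Se1 fixes effort; stroke away)
β4 stroke→Sf1  (Sf1 fixes flow; stroke at Sf1)
β0 stroke→I1  (J1: bond 3 brought effort, rest push out)
β1 stroke→I2  (0-jn J1 has e-setter on 3)
β2 stroke→R1  (J1 effort already set via bond 3)
β5 stroke→I3  (0-jn J1 has e-setter on 3)

#0 stroke→I1
#1 stroke→I2
#2 stroke→R1
#3 stroke→J1
#4 stroke→Sf1
#5 stroke→I3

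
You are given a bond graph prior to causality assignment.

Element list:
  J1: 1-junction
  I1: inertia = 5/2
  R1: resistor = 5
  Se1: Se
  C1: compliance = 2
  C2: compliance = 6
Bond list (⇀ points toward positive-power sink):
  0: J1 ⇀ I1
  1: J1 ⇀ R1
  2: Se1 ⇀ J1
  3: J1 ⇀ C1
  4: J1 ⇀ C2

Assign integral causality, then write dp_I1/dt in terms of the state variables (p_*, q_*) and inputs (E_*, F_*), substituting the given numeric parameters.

dp_I1/dt = E_Se1 - 2*p_I1 - q_C1/2 - q_C2/6

β2 stroke at J1  (Se1 fixes effort; stroke away)
β0 stroke at I1  (prefer integral on I1)
β1 stroke at J1  (J1: bond 0 brought flow, rest push out)
β3 stroke at J1  (J1 flow already set via bond 0)
β4 stroke at J1  (1-jn J1 has f-setter on 0)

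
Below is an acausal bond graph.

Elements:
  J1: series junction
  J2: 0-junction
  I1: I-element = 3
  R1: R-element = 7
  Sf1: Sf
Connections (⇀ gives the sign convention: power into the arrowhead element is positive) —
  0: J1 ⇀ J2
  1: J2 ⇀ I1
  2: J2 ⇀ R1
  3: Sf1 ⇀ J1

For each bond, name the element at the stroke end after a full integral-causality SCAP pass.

b3 stroke→Sf1  (Sf1: flow source, stroke at near end)
b0 stroke→J1  (J1: bond 3 brought flow, rest push out)
b1 stroke→I1  (I1 integral (f out))
b2 stroke→J2  (only one effort-in slot at J2)

b0 →J1
b1 →I1
b2 →J2
b3 →Sf1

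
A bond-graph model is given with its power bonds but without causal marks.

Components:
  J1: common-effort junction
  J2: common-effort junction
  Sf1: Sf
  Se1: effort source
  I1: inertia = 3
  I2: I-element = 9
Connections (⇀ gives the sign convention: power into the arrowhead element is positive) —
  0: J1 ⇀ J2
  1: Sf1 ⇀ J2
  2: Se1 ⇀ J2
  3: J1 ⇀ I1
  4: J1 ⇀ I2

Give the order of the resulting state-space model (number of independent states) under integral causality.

2  (I1, I2 all integral)

β1 →Sf1  (Sf1 (Sf) sets flow on bond)
β2 →J2  (source Se1 imposes e)
β0 →J1  (common-e at J2 fixed by 2)
β3 →I1  (common-e at J1 fixed by 0)
β4 →I2  (common-e at J1 fixed by 0)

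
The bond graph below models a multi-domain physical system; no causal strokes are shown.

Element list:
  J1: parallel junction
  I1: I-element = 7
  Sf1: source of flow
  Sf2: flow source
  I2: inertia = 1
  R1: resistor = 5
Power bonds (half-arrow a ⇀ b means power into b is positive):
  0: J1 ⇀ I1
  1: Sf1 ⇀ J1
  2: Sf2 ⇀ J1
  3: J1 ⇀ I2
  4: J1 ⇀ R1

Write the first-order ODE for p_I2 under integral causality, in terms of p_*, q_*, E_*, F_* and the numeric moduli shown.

dp_I2/dt = 5*F_Sf1 + 5*F_Sf2 - 5*p_I1/7 - 5*p_I2

#1 →Sf1  (Sf1 (Sf) sets flow on bond)
#2 →Sf2  (Sf2 fixes flow; stroke at Sf2)
#0 →I1  (I1 outputs flow p/I1)
#3 →I2  (I2 integral (f out))
#4 →J1  (J1 needs exactly one e-in)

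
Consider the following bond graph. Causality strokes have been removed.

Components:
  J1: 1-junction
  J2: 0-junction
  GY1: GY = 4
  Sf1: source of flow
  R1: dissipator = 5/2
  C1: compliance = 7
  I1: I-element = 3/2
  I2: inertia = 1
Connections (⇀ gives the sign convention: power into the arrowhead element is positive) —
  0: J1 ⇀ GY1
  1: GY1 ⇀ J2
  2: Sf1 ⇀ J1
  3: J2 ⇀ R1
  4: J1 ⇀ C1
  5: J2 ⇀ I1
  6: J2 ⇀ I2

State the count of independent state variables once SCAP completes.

b2 stroke at Sf1  (source Sf1 imposes f)
b0 stroke at J1  (J1: bond 2 brought flow, rest push out)
b4 stroke at J1  (J1: bond 2 brought flow, rest push out)
b1 stroke at J2  (through GY1, causality inverts; strokes same side of GY1)
b3 stroke at R1  (J2: bond 1 brought effort, rest push out)
b5 stroke at I1  (0-jn J2 has e-setter on 1)
b6 stroke at I2  (J2: bond 1 brought effort, rest push out)

3  (C1, I1, I2 all integral)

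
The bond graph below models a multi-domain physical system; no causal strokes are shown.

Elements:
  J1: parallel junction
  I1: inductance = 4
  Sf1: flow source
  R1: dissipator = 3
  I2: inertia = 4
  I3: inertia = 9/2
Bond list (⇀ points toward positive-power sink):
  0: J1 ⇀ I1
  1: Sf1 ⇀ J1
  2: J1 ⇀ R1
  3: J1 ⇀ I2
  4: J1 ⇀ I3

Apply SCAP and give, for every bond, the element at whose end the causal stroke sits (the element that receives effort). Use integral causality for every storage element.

β0 |I1
β1 |Sf1
β2 |J1
β3 |I2
β4 |I3

#1 |Sf1  (Sf1: flow source, stroke at near end)
#0 |I1  (I1: I, integral causality)
#3 |I2  (I2 integral (f out))
#4 |I3  (I3: I, integral causality)
#2 |J1  (J1: last free bond brings effort in)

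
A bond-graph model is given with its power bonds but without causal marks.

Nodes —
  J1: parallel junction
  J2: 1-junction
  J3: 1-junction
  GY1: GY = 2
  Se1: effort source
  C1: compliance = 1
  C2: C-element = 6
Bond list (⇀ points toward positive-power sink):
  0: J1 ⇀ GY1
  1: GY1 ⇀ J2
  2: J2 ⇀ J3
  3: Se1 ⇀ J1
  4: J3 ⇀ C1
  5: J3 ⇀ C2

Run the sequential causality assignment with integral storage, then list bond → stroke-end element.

bond 3 →J1  (Se1 (Se) sets effort on bond)
bond 0 →GY1  (common-e at J1 fixed by 3)
bond 1 →GY1  (through GY1, causality inverts; strokes same side of GY1)
bond 2 →J2  (common-f at J2 fixed by 1)
bond 4 →J3  (1-jn J3 has f-setter on 2)
bond 5 →J3  (J3: bond 2 brought flow, rest push out)

#0 stroke→GY1
#1 stroke→GY1
#2 stroke→J2
#3 stroke→J1
#4 stroke→J3
#5 stroke→J3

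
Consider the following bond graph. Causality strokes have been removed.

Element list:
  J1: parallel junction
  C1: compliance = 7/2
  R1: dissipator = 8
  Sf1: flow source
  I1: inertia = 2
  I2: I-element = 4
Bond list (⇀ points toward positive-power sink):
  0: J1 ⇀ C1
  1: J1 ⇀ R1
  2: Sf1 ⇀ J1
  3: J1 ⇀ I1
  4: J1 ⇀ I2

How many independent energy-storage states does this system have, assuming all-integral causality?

3  (C1, I1, I2 all integral)

b2 →Sf1  (Sf1 (Sf) sets flow on bond)
b0 →J1  (C1: C, integral causality)
b1 →R1  (J1 effort already set via bond 0)
b3 →I1  (J1 effort already set via bond 0)
b4 →I2  (0-jn J1 has e-setter on 0)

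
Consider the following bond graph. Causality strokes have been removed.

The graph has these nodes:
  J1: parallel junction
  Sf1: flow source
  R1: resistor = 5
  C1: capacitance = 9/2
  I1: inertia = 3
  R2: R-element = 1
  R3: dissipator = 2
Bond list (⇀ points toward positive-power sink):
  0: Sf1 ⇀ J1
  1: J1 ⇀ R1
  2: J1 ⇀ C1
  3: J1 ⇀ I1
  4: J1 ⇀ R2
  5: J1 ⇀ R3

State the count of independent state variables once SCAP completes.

2  (C1, I1 all integral)

#0 |Sf1  (source Sf1 imposes f)
#2 |J1  (C1 outputs effort q/C1)
#1 |R1  (J1 effort already set via bond 2)
#3 |I1  (J1 effort already set via bond 2)
#4 |R2  (0-jn J1 has e-setter on 2)
#5 |R3  (common-e at J1 fixed by 2)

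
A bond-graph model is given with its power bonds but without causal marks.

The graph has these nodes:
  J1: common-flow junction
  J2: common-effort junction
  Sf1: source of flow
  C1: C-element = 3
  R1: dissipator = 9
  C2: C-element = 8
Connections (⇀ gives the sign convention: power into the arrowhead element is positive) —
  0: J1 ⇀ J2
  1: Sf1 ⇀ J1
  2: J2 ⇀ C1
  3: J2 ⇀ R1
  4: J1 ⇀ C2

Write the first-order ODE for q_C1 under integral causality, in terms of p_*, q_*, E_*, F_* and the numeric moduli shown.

dq_C1/dt = F_Sf1 - q_C1/27

#1 stroke at Sf1  (source Sf1 imposes f)
#0 stroke at J1  (J1: bond 1 brought flow, rest push out)
#4 stroke at J1  (J1 flow already set via bond 1)
#2 stroke at J2  (prefer integral on C1)
#3 stroke at R1  (common-e at J2 fixed by 2)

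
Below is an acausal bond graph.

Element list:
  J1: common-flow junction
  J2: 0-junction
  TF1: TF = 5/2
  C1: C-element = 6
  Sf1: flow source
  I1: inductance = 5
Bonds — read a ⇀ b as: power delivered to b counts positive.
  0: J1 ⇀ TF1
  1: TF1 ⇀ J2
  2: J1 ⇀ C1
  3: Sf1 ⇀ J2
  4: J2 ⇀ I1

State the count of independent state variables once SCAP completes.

2  (C1, I1 all integral)

bond 3 →Sf1  (Sf1 fixes flow; stroke at Sf1)
bond 2 →J1  (C1 outputs effort q/C1)
bond 0 →TF1  (J1: last free bond brings flow in)
bond 1 →J2  (TF1 one-in-one-out from 0)
bond 4 →I1  (0-jn J2 has e-setter on 1)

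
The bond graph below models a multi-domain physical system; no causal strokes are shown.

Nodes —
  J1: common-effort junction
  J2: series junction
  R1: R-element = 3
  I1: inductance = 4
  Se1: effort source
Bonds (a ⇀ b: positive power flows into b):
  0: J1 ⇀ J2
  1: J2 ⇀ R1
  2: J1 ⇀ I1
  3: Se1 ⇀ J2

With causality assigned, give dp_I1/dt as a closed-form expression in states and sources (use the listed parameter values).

dp_I1/dt = -E_Se1 - 3*p_I1/4

b3 →J2  (source Se1 imposes e)
b2 →I1  (I1: I, integral causality)
b0 →J1  (J1: last free bond brings effort in)
b1 →J2  (common-f at J2 fixed by 0)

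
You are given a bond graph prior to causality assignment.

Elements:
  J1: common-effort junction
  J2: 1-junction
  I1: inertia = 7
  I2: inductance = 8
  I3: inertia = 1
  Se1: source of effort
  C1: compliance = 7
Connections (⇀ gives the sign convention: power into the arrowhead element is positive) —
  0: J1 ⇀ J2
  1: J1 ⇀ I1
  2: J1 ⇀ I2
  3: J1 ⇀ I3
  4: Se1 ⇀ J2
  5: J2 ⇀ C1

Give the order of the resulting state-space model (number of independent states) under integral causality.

bond 4 stroke at J2  (Se1 fixes effort; stroke away)
bond 1 stroke at I1  (I1: I, integral causality)
bond 2 stroke at I2  (I2: I, integral causality)
bond 3 stroke at I3  (I3 outputs flow p/I3)
bond 0 stroke at J1  (only one effort-in slot at J1)
bond 5 stroke at J2  (J2: bond 0 brought flow, rest push out)

4  (C1, I1, I2, I3 all integral)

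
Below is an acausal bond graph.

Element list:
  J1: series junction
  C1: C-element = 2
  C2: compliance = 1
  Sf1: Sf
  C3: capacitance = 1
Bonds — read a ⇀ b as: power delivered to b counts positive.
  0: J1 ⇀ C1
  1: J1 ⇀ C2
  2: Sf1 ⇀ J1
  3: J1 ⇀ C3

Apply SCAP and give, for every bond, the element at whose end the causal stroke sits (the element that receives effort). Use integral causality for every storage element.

b0 stroke at J1
b1 stroke at J1
b2 stroke at Sf1
b3 stroke at J1

bond 2 →Sf1  (Sf1: flow source, stroke at near end)
bond 0 →J1  (common-f at J1 fixed by 2)
bond 1 →J1  (1-jn J1 has f-setter on 2)
bond 3 →J1  (common-f at J1 fixed by 2)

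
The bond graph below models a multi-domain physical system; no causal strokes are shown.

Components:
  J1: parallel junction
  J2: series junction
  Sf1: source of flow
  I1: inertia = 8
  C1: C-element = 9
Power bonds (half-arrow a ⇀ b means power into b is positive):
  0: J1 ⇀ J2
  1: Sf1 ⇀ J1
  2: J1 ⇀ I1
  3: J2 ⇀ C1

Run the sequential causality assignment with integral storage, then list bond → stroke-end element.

#0 stroke→J1
#1 stroke→Sf1
#2 stroke→I1
#3 stroke→J2

#1 |Sf1  (Sf1 fixes flow; stroke at Sf1)
#2 |I1  (I1: I, integral causality)
#0 |J1  (only one effort-in slot at J1)
#3 |J2  (common-f at J2 fixed by 0)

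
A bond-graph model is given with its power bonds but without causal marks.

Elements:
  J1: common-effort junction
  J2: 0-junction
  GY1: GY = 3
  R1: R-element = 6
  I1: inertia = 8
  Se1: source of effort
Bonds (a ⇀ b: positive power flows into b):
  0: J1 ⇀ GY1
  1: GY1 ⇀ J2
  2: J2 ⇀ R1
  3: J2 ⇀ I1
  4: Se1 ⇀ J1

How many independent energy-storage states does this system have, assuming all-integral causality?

1  (I1 all integral)

β4 stroke→J1  (source Se1 imposes e)
β0 stroke→GY1  (0-jn J1 has e-setter on 4)
β1 stroke→GY1  (GY GY1: same side as bond 0)
β3 stroke→I1  (prefer integral on I1)
β2 stroke→J2  (closing 0-jn rule on J2)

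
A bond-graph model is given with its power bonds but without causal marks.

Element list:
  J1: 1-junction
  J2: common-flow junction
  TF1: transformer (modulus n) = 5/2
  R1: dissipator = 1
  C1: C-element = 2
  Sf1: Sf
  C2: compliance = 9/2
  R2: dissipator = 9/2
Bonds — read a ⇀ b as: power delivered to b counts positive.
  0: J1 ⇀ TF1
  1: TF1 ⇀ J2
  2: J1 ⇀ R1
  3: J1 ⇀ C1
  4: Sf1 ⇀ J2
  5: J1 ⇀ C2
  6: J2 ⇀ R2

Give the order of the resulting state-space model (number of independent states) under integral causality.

b4 |Sf1  (Sf1 fixes flow; stroke at Sf1)
b1 |J2  (common-f at J2 fixed by 4)
b6 |J2  (J2: bond 4 brought flow, rest push out)
b0 |TF1  (TF TF1: opposite of bond 1)
b2 |J1  (1-jn J1 has f-setter on 0)
b3 |J1  (J1: bond 0 brought flow, rest push out)
b5 |J1  (J1: bond 0 brought flow, rest push out)

2  (C1, C2 all integral)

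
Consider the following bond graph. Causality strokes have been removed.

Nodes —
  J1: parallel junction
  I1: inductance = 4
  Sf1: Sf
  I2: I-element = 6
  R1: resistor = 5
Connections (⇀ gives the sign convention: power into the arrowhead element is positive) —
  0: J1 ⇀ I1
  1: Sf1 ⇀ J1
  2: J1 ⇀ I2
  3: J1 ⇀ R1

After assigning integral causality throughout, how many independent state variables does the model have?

β1 →Sf1  (Sf1 (Sf) sets flow on bond)
β0 →I1  (prefer integral on I1)
β2 →I2  (I2: I, integral causality)
β3 →J1  (J1: last free bond brings effort in)

2  (I1, I2 all integral)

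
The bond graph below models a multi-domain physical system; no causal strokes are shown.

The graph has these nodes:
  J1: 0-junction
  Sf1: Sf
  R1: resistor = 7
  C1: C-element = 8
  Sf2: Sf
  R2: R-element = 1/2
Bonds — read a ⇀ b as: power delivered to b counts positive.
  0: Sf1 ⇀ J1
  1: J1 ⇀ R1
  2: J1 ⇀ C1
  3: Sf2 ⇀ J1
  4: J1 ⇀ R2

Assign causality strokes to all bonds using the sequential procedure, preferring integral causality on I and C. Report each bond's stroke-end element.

β0 stroke→Sf1
β1 stroke→R1
β2 stroke→J1
β3 stroke→Sf2
β4 stroke→R2

b0 stroke at Sf1  (Sf1: flow source, stroke at near end)
b3 stroke at Sf2  (source Sf2 imposes f)
b2 stroke at J1  (C1 outputs effort q/C1)
b1 stroke at R1  (J1: bond 2 brought effort, rest push out)
b4 stroke at R2  (0-jn J1 has e-setter on 2)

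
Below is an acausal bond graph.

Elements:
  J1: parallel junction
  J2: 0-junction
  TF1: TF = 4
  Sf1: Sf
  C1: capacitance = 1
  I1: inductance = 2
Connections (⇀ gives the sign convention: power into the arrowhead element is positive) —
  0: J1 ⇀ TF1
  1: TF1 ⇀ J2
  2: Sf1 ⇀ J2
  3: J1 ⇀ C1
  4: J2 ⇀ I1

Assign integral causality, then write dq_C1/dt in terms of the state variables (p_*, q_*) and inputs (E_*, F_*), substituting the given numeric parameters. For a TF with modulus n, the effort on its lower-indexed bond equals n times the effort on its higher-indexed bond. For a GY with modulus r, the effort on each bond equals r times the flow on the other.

dq_C1/dt = F_Sf1/4 - p_I1/8

β2 stroke→Sf1  (Sf1 fixes flow; stroke at Sf1)
β3 stroke→J1  (C1: C, integral causality)
β0 stroke→TF1  (J1 effort already set via bond 3)
β1 stroke→J2  (through TF1, causality passes straight; one stroke at TF1)
β4 stroke→I1  (J2 effort already set via bond 1)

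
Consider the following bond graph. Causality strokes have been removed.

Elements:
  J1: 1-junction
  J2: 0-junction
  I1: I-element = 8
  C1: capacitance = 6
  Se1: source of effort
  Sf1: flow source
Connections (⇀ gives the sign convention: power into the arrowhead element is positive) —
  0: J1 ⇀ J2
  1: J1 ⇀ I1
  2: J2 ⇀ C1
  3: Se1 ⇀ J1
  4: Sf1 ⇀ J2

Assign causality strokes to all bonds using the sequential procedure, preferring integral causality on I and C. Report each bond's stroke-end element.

#0 |J1
#1 |I1
#2 |J2
#3 |J1
#4 |Sf1

#3 |J1  (Se1: effort source, stroke at far end)
#4 |Sf1  (source Sf1 imposes f)
#1 |I1  (I1 integral (f out))
#0 |J1  (J1 flow already set via bond 1)
#2 |J2  (J2 needs exactly one e-in)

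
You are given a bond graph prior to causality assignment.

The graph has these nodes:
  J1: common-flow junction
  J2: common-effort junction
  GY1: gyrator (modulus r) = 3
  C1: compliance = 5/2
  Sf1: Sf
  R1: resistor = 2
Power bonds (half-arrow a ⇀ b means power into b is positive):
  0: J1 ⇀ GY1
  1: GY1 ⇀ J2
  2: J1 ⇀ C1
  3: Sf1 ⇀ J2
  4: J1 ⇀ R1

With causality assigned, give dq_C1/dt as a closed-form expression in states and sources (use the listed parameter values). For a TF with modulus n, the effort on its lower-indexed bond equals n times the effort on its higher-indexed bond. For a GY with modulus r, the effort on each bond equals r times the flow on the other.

b3 stroke→Sf1  (Sf1: flow source, stroke at near end)
b1 stroke→J2  (closing 0-jn rule on J2)
b0 stroke→J1  (GY1 both-in/both-out from 1)
b2 stroke→J1  (C1: C, integral causality)
b4 stroke→R1  (J1 needs exactly one f-in)

dq_C1/dt = 3*F_Sf1/2 - q_C1/5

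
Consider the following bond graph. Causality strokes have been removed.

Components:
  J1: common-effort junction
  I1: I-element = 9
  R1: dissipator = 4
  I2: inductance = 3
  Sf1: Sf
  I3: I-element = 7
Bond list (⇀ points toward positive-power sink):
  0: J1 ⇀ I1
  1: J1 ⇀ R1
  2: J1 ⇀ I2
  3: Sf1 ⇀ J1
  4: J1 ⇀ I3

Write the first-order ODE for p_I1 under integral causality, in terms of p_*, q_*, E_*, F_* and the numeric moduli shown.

bond 3 stroke at Sf1  (source Sf1 imposes f)
bond 0 stroke at I1  (I1 integral (f out))
bond 2 stroke at I2  (I2: I, integral causality)
bond 4 stroke at I3  (prefer integral on I3)
bond 1 stroke at J1  (closing 0-jn rule on J1)

dp_I1/dt = 4*F_Sf1 - 4*p_I1/9 - 4*p_I2/3 - 4*p_I3/7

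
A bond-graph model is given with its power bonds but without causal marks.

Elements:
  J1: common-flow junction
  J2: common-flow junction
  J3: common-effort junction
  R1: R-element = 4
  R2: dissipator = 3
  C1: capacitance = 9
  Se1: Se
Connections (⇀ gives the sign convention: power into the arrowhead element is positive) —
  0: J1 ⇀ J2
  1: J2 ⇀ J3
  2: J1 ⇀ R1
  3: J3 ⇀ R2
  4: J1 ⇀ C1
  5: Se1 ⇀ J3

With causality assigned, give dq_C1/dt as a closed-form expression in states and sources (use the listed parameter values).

dq_C1/dt = -E_Se1/4 - q_C1/36

bond 5 →J3  (source Se1 imposes e)
bond 1 →J2  (J3 effort already set via bond 5)
bond 3 →R2  (common-e at J3 fixed by 5)
bond 0 →J1  (only one flow-in slot at J2)
bond 4 →J1  (C1 outputs effort q/C1)
bond 2 →R1  (closing 1-jn rule on J1)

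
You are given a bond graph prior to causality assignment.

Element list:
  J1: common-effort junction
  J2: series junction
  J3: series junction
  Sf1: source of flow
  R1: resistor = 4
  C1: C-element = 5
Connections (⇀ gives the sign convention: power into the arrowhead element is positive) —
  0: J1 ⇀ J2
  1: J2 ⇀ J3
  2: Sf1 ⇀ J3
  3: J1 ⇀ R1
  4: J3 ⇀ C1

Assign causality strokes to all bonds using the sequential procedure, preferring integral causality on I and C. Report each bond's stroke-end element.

bond 0 |J2
bond 1 |J3
bond 2 |Sf1
bond 3 |J1
bond 4 |J3

β2 stroke→Sf1  (source Sf1 imposes f)
β1 stroke→J3  (1-jn J3 has f-setter on 2)
β4 stroke→J3  (J3: bond 2 brought flow, rest push out)
β0 stroke→J2  (J2: bond 1 brought flow, rest push out)
β3 stroke→J1  (only one effort-in slot at J1)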